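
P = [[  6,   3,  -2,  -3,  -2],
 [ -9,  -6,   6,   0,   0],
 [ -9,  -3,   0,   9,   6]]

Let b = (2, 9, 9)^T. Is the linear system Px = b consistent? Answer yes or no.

Row reduce the augmented matrix [P | b].
R2 ← R2 + (3/2)·R1: [0, -3/2, 3, -9/2, -3, 12]
R3 ← R3 + (3/2)·R1: [0, 3/2, -3, 9/2, 3, 12]
R3 ← R3 + R2: [0, 0, 0, 0, 0, 24]
The echelon form has 3 nonzero rows; the last pivot sits in the augmented column, so rank(P) = 2 but rank([P|b]) = 3.
Since the ranks differ, the system is inconsistent.

no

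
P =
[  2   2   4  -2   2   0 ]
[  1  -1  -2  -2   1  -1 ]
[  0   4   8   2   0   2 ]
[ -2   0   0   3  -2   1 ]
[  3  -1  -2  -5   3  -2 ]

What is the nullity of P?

Row reduce to echelon form.
R2 ← R2 − (1/2)·R1: [0, -2, -4, -1, 0, -1]
R4 ← R4 + R1: [0, 2, 4, 1, 0, 1]
R5 ← R5 − (3/2)·R1: [0, -4, -8, -2, 0, -2]
R3 ← R3 + (2)·R2: [0, 0, 0, 0, 0, 0]
R4 ← R4 + R2: [0, 0, 0, 0, 0, 0]
R5 ← R5 − (2)·R2: [0, 0, 0, 0, 0, 0]
2 nonzero rows, so rank(P) = 2.
P has 6 columns; by rank–nullity, nullity = 6 − 2 = 4.

4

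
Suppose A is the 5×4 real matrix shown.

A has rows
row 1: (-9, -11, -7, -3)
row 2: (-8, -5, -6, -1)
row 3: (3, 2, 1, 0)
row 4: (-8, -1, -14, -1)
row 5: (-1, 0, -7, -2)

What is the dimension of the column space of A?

Row reduce to echelon form.
R2 ← R2 − (8/9)·R1: [0, 43/9, 2/9, 5/3]
R3 ← R3 + (1/3)·R1: [0, -5/3, -4/3, -1]
R4 ← R4 − (8/9)·R1: [0, 79/9, -70/9, 5/3]
R5 ← R5 − (1/9)·R1: [0, 11/9, -56/9, -5/3]
R3 ← R3 + (15/43)·R2: [0, 0, -54/43, -18/43]
R4 ← R4 − (79/43)·R2: [0, 0, -352/43, -60/43]
R5 ← R5 − (11/43)·R2: [0, 0, -270/43, -90/43]
R4 ← R4 − (176/27)·R3: [0, 0, 0, 4/3]
R5 ← R5 − (5)·R3: [0, 0, 0, 0]
Echelon form has 4 nonzero rows, so rank(A) = 4.
The column space has dimension equal to the rank: 4.

4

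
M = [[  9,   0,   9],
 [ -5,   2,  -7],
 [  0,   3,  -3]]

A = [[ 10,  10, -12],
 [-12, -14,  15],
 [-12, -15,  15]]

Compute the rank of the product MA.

2

First compute MA:
[[-18, -45,  27],
 [ 10,  27, -15],
 [  0,   3,   0]]
Now row reduce the product.
R2 ← R2 + (5/9)·R1: [0, 2, 0]
R3 ← R3 − (3/2)·R2: [0, 0, 0]
2 nonzero rows, so rank(MA) = 2.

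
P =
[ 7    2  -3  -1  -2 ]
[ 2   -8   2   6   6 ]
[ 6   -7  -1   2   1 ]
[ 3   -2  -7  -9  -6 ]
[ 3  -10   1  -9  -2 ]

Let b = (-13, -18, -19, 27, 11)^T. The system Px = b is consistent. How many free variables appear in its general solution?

Row reduce the augmented matrix [P | b].
R2 ← R2 − (2/7)·R1: [0, -60/7, 20/7, 44/7, 46/7, -100/7]
R3 ← R3 − (6/7)·R1: [0, -61/7, 11/7, 20/7, 19/7, -55/7]
R4 ← R4 − (3/7)·R1: [0, -20/7, -40/7, -60/7, -36/7, 228/7]
R5 ← R5 − (3/7)·R1: [0, -76/7, 16/7, -60/7, -8/7, 116/7]
R3 ← R3 − (61/60)·R2: [0, 0, -4/3, -53/15, -119/30, 20/3]
R4 ← R4 − (1/3)·R2: [0, 0, -20/3, -32/3, -22/3, 112/3]
R5 ← R5 − (19/15)·R2: [0, 0, -4/3, -248/15, -142/15, 104/3]
R4 ← R4 − (5)·R3: [0, 0, 0, 7, 25/2, 4]
R5 ← R5 − R3: [0, 0, 0, -13, -11/2, 28]
R5 ← R5 + (13/7)·R4: [0, 0, 0, 0, 124/7, 248/7]
The echelon form has 5 nonzero rows, and every pivot lies in the first 5 columns, so rank(P) = rank([P|b]) = 5.
The system is consistent.
Free variables = (unknowns) − (rank) = 5 − 5 = 0.

0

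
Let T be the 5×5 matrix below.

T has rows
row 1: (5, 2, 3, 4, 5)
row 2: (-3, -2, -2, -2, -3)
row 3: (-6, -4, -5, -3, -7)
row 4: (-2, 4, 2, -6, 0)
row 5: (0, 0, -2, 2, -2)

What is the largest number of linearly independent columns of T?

3

Row reduce to echelon form.
R2 ← R2 + (3/5)·R1: [0, -4/5, -1/5, 2/5, 0]
R3 ← R3 + (6/5)·R1: [0, -8/5, -7/5, 9/5, -1]
R4 ← R4 + (2/5)·R1: [0, 24/5, 16/5, -22/5, 2]
R3 ← R3 − (2)·R2: [0, 0, -1, 1, -1]
R4 ← R4 + (6)·R2: [0, 0, 2, -2, 2]
R4 ← R4 + (2)·R3: [0, 0, 0, 0, 0]
R5 ← R5 − (2)·R3: [0, 0, 0, 0, 0]
Echelon form has 3 nonzero rows, so rank(T) = 3.
The rank gives the maximum number of linearly independent columns: 3.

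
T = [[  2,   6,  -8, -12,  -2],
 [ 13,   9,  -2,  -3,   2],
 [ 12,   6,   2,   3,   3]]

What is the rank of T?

2

Row reduce to echelon form.
R2 ← R2 − (13/2)·R1: [0, -30, 50, 75, 15]
R3 ← R3 − (6)·R1: [0, -30, 50, 75, 15]
R3 ← R3 − R2: [0, 0, 0, 0, 0]
Echelon form has 2 nonzero rows, so rank(T) = 2.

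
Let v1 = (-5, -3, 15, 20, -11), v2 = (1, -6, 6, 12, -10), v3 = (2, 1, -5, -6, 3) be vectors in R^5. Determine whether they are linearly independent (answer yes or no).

Form the matrix with these vectors as rows and row reduce.
R2 ← R2 + (1/5)·R1: [0, -33/5, 9, 16, -61/5]
R3 ← R3 + (2/5)·R1: [0, -1/5, 1, 2, -7/5]
R3 ← R3 − (1/33)·R2: [0, 0, 8/11, 50/33, -34/33]
3 nonzero rows, so the 3 vectors span a space of dimension 3.
Since 3 = 3, the vectors are linearly independent.

yes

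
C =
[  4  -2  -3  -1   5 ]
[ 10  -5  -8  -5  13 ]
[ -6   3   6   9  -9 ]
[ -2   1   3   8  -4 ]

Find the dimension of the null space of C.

3

Row reduce to echelon form.
R2 ← R2 − (5/2)·R1: [0, 0, -1/2, -5/2, 1/2]
R3 ← R3 + (3/2)·R1: [0, 0, 3/2, 15/2, -3/2]
R4 ← R4 + (1/2)·R1: [0, 0, 3/2, 15/2, -3/2]
R3 ← R3 + (3)·R2: [0, 0, 0, 0, 0]
R4 ← R4 + (3)·R2: [0, 0, 0, 0, 0]
2 nonzero rows, so rank(C) = 2.
C has 5 columns; by rank–nullity, nullity = 5 − 2 = 3.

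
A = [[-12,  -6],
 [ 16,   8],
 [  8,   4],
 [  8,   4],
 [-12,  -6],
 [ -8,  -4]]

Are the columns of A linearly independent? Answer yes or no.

no

Row reduce A to echelon form.
R2 ← R2 + (4/3)·R1: [0, 0]
R3 ← R3 + (2/3)·R1: [0, 0]
R4 ← R4 + (2/3)·R1: [0, 0]
R5 ← R5 − R1: [0, 0]
R6 ← R6 − (2/3)·R1: [0, 0]
1 pivot among 2 columns.
Only 1 < 2 pivot columns, so the columns are linearly dependent.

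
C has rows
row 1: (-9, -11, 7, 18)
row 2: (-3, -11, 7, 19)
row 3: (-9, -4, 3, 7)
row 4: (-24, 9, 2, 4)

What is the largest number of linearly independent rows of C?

3

Row reduce to echelon form.
R2 ← R2 − (1/3)·R1: [0, -22/3, 14/3, 13]
R3 ← R3 − R1: [0, 7, -4, -11]
R4 ← R4 − (8/3)·R1: [0, 115/3, -50/3, -44]
R3 ← R3 + (21/22)·R2: [0, 0, 5/11, 31/22]
R4 ← R4 + (115/22)·R2: [0, 0, 85/11, 527/22]
R4 ← R4 − (17)·R3: [0, 0, 0, 0]
Echelon form has 3 nonzero rows, so rank(C) = 3.
The rank gives the maximum number of linearly independent rows: 3.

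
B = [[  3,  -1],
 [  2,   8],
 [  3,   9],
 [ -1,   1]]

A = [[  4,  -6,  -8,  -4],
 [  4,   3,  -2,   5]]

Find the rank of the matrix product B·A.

2

First compute BA:
[[  8, -21, -22, -17],
 [ 40,  12, -32,  32],
 [ 48,   9, -42,  33],
 [  0,   9,   6,   9]]
Now row reduce the product.
R2 ← R2 − (5)·R1: [0, 117, 78, 117]
R3 ← R3 − (6)·R1: [0, 135, 90, 135]
R3 ← R3 − (15/13)·R2: [0, 0, 0, 0]
R4 ← R4 − (1/13)·R2: [0, 0, 0, 0]
2 nonzero rows, so rank(BA) = 2.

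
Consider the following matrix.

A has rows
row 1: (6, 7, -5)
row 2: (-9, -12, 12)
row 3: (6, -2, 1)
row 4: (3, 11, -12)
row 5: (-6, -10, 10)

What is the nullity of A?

0

Row reduce to echelon form.
R2 ← R2 + (3/2)·R1: [0, -3/2, 9/2]
R3 ← R3 − R1: [0, -9, 6]
R4 ← R4 − (1/2)·R1: [0, 15/2, -19/2]
R5 ← R5 + R1: [0, -3, 5]
R3 ← R3 − (6)·R2: [0, 0, -21]
R4 ← R4 + (5)·R2: [0, 0, 13]
R5 ← R5 − (2)·R2: [0, 0, -4]
R4 ← R4 + (13/21)·R3: [0, 0, 0]
R5 ← R5 − (4/21)·R3: [0, 0, 0]
3 nonzero rows, so rank(A) = 3.
A has 3 columns; by rank–nullity, nullity = 3 − 3 = 0.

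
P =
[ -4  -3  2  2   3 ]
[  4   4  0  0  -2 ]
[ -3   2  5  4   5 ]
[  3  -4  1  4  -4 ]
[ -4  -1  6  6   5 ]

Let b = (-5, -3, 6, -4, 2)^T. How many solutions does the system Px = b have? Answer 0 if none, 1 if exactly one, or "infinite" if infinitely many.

0

Row reduce the augmented matrix [P | b].
R2 ← R2 + R1: [0, 1, 2, 2, 1, -8]
R3 ← R3 − (3/4)·R1: [0, 17/4, 7/2, 5/2, 11/4, 39/4]
R4 ← R4 + (3/4)·R1: [0, -25/4, 5/2, 11/2, -7/4, -31/4]
R5 ← R5 − R1: [0, 2, 4, 4, 2, 7]
R3 ← R3 − (17/4)·R2: [0, 0, -5, -6, -3/2, 175/4]
R4 ← R4 + (25/4)·R2: [0, 0, 15, 18, 9/2, -231/4]
R5 ← R5 − (2)·R2: [0, 0, 0, 0, 0, 23]
R4 ← R4 + (3)·R3: [0, 0, 0, 0, 0, 147/2]
R5 ← R5 − (46/147)·R4: [0, 0, 0, 0, 0, 0]
The echelon form has 4 nonzero rows; the last pivot sits in the augmented column, so rank(P) = 3 but rank([P|b]) = 4.
Since the ranks differ, the system is inconsistent.
It has no solutions.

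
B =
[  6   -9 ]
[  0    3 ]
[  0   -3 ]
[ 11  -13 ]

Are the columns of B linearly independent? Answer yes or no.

Row reduce B to echelon form.
R4 ← R4 − (11/6)·R1: [0, 7/2]
R3 ← R3 + R2: [0, 0]
R4 ← R4 − (7/6)·R2: [0, 0]
2 pivots among 2 columns.
Every column is a pivot column, so the columns are linearly independent.

yes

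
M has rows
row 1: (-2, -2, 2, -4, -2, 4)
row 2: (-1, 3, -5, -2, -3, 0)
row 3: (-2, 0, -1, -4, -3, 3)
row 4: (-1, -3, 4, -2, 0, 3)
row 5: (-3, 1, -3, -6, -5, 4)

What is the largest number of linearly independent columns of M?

2

Row reduce to echelon form.
R2 ← R2 − (1/2)·R1: [0, 4, -6, 0, -2, -2]
R3 ← R3 − R1: [0, 2, -3, 0, -1, -1]
R4 ← R4 − (1/2)·R1: [0, -2, 3, 0, 1, 1]
R5 ← R5 − (3/2)·R1: [0, 4, -6, 0, -2, -2]
R3 ← R3 − (1/2)·R2: [0, 0, 0, 0, 0, 0]
R4 ← R4 + (1/2)·R2: [0, 0, 0, 0, 0, 0]
R5 ← R5 − R2: [0, 0, 0, 0, 0, 0]
Echelon form has 2 nonzero rows, so rank(M) = 2.
The rank gives the maximum number of linearly independent columns: 2.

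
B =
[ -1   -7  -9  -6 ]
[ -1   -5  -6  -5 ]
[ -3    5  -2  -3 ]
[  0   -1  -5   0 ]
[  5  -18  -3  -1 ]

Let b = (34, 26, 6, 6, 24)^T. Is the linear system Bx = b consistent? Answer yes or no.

yes

Row reduce the augmented matrix [B | b].
R2 ← R2 − R1: [0, 2, 3, 1, -8]
R3 ← R3 − (3)·R1: [0, 26, 25, 15, -96]
R5 ← R5 + (5)·R1: [0, -53, -48, -31, 194]
R3 ← R3 − (13)·R2: [0, 0, -14, 2, 8]
R4 ← R4 + (1/2)·R2: [0, 0, -7/2, 1/2, 2]
R5 ← R5 + (53/2)·R2: [0, 0, 63/2, -9/2, -18]
R4 ← R4 − (1/4)·R3: [0, 0, 0, 0, 0]
R5 ← R5 + (9/4)·R3: [0, 0, 0, 0, 0]
The echelon form has 3 nonzero rows, and every pivot lies in the first 4 columns, so rank(B) = rank([B|b]) = 3.
The system is consistent.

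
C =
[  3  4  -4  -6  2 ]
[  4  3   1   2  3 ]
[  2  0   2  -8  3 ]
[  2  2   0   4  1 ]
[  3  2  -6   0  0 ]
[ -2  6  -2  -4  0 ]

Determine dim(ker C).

1

Row reduce to echelon form.
R2 ← R2 − (4/3)·R1: [0, -7/3, 19/3, 10, 1/3]
R3 ← R3 − (2/3)·R1: [0, -8/3, 14/3, -4, 5/3]
R4 ← R4 − (2/3)·R1: [0, -2/3, 8/3, 8, -1/3]
R5 ← R5 − R1: [0, -2, -2, 6, -2]
R6 ← R6 + (2/3)·R1: [0, 26/3, -14/3, -8, 4/3]
R3 ← R3 − (8/7)·R2: [0, 0, -18/7, -108/7, 9/7]
R4 ← R4 − (2/7)·R2: [0, 0, 6/7, 36/7, -3/7]
R5 ← R5 − (6/7)·R2: [0, 0, -52/7, -18/7, -16/7]
R6 ← R6 + (26/7)·R2: [0, 0, 132/7, 204/7, 18/7]
R4 ← R4 + (1/3)·R3: [0, 0, 0, 0, 0]
R5 ← R5 − (26/9)·R3: [0, 0, 0, 42, -6]
R6 ← R6 + (22/3)·R3: [0, 0, 0, -84, 12]
Swap R4 ↔ R5
R6 ← R6 + (2)·R4: [0, 0, 0, 0, 0]
4 nonzero rows, so rank(C) = 4.
C has 5 columns; by rank–nullity, nullity = 5 − 4 = 1.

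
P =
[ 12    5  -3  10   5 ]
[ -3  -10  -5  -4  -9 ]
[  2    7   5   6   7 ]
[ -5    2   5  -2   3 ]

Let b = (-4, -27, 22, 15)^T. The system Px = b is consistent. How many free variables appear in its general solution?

1

Row reduce the augmented matrix [P | b].
R2 ← R2 + (1/4)·R1: [0, -35/4, -23/4, -3/2, -31/4, -28]
R3 ← R3 − (1/6)·R1: [0, 37/6, 11/2, 13/3, 37/6, 68/3]
R4 ← R4 + (5/12)·R1: [0, 49/12, 15/4, 13/6, 61/12, 40/3]
R3 ← R3 + (74/105)·R2: [0, 0, 152/105, 344/105, 74/105, 44/15]
R4 ← R4 + (7/15)·R2: [0, 0, 16/15, 22/15, 22/15, 4/15]
R4 ← R4 − (14/19)·R3: [0, 0, 0, -18/19, 18/19, -36/19]
The echelon form has 4 nonzero rows, and every pivot lies in the first 5 columns, so rank(P) = rank([P|b]) = 4.
The system is consistent.
Free variables = (unknowns) − (rank) = 5 − 4 = 1.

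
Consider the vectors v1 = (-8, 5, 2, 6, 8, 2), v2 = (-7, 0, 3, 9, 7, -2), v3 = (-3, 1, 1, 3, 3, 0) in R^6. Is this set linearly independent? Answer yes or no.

Form the matrix with these vectors as rows and row reduce.
R2 ← R2 − (7/8)·R1: [0, -35/8, 5/4, 15/4, 0, -15/4]
R3 ← R3 − (3/8)·R1: [0, -7/8, 1/4, 3/4, 0, -3/4]
R3 ← R3 − (1/5)·R2: [0, 0, 0, 0, 0, 0]
2 nonzero rows, so the 3 vectors span a space of dimension 2.
Since 2 < 3, the vectors are linearly dependent.

no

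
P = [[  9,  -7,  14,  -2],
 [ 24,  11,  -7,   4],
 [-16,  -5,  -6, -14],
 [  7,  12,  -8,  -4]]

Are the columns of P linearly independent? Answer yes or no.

yes

Row reduce P to echelon form.
R2 ← R2 − (8/3)·R1: [0, 89/3, -133/3, 28/3]
R3 ← R3 + (16/9)·R1: [0, -157/9, 170/9, -158/9]
R4 ← R4 − (7/9)·R1: [0, 157/9, -170/9, -22/9]
R3 ← R3 + (157/267)·R2: [0, 0, -639/89, -1074/89]
R4 ← R4 − (157/267)·R2: [0, 0, 639/89, -706/89]
R4 ← R4 + R3: [0, 0, 0, -20]
4 pivots among 4 columns.
Every column is a pivot column, so the columns are linearly independent.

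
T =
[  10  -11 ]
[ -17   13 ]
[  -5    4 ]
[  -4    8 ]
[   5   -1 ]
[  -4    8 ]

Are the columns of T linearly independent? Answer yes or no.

Row reduce T to echelon form.
R2 ← R2 + (17/10)·R1: [0, -57/10]
R3 ← R3 + (1/2)·R1: [0, -3/2]
R4 ← R4 + (2/5)·R1: [0, 18/5]
R5 ← R5 − (1/2)·R1: [0, 9/2]
R6 ← R6 + (2/5)·R1: [0, 18/5]
R3 ← R3 − (5/19)·R2: [0, 0]
R4 ← R4 + (12/19)·R2: [0, 0]
R5 ← R5 + (15/19)·R2: [0, 0]
R6 ← R6 + (12/19)·R2: [0, 0]
2 pivots among 2 columns.
Every column is a pivot column, so the columns are linearly independent.

yes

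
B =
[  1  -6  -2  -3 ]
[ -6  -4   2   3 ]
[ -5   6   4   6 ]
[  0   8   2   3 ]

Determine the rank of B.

2

Row reduce to echelon form.
R2 ← R2 + (6)·R1: [0, -40, -10, -15]
R3 ← R3 + (5)·R1: [0, -24, -6, -9]
R3 ← R3 − (3/5)·R2: [0, 0, 0, 0]
R4 ← R4 + (1/5)·R2: [0, 0, 0, 0]
Echelon form has 2 nonzero rows, so rank(B) = 2.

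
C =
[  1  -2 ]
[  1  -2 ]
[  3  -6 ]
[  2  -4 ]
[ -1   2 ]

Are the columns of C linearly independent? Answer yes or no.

no

Row reduce C to echelon form.
R2 ← R2 − R1: [0, 0]
R3 ← R3 − (3)·R1: [0, 0]
R4 ← R4 − (2)·R1: [0, 0]
R5 ← R5 + R1: [0, 0]
1 pivot among 2 columns.
Only 1 < 2 pivot columns, so the columns are linearly dependent.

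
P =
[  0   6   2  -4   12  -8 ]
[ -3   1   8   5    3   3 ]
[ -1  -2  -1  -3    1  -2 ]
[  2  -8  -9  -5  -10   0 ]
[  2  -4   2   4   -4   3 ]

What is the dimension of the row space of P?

Row reduce to echelon form.
Swap R1 ↔ R2
R3 ← R3 − (1/3)·R1: [0, -7/3, -11/3, -14/3, 0, -3]
R4 ← R4 + (2/3)·R1: [0, -22/3, -11/3, -5/3, -8, 2]
R5 ← R5 + (2/3)·R1: [0, -10/3, 22/3, 22/3, -2, 5]
R3 ← R3 + (7/18)·R2: [0, 0, -26/9, -56/9, 14/3, -55/9]
R4 ← R4 + (11/9)·R2: [0, 0, -11/9, -59/9, 20/3, -70/9]
R5 ← R5 + (5/9)·R2: [0, 0, 76/9, 46/9, 14/3, 5/9]
R4 ← R4 − (11/26)·R3: [0, 0, 0, -51/13, 61/13, -135/26]
R5 ← R5 + (38/13)·R3: [0, 0, 0, -170/13, 238/13, -225/13]
R5 ← R5 − (10/3)·R4: [0, 0, 0, 0, 8/3, 0]
Echelon form has 5 nonzero rows, so rank(P) = 5.
The row space has dimension equal to the rank: 5.

5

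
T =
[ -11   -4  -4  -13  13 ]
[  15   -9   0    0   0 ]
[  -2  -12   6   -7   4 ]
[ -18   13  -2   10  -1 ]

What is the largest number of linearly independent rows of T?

4

Row reduce to echelon form.
R2 ← R2 + (15/11)·R1: [0, -159/11, -60/11, -195/11, 195/11]
R3 ← R3 − (2/11)·R1: [0, -124/11, 74/11, -51/11, 18/11]
R4 ← R4 − (18/11)·R1: [0, 215/11, 50/11, 344/11, -245/11]
R3 ← R3 − (124/159)·R2: [0, 0, 582/53, 487/53, -646/53]
R4 ← R4 + (215/159)·R2: [0, 0, -150/53, 387/53, 90/53]
R4 ← R4 + (25/97)·R3: [0, 0, 0, 938/97, -140/97]
Echelon form has 4 nonzero rows, so rank(T) = 4.
The rank gives the maximum number of linearly independent rows: 4.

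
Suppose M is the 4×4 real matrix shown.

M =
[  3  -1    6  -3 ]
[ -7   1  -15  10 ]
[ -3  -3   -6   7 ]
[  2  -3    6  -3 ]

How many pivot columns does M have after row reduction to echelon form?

3

Row reduce to echelon form.
R2 ← R2 + (7/3)·R1: [0, -4/3, -1, 3]
R3 ← R3 + R1: [0, -4, 0, 4]
R4 ← R4 − (2/3)·R1: [0, -7/3, 2, -1]
R3 ← R3 − (3)·R2: [0, 0, 3, -5]
R4 ← R4 − (7/4)·R2: [0, 0, 15/4, -25/4]
R4 ← R4 − (5/4)·R3: [0, 0, 0, 0]
Echelon form has 3 nonzero rows, so rank(M) = 3.
Each nonzero row contributes one pivot column: 3 pivot columns.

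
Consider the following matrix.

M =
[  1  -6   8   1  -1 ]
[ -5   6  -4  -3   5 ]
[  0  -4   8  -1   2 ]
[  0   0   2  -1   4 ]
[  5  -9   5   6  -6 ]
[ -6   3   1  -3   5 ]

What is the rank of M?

4

Row reduce to echelon form.
R2 ← R2 + (5)·R1: [0, -24, 36, 2, 0]
R5 ← R5 − (5)·R1: [0, 21, -35, 1, -1]
R6 ← R6 + (6)·R1: [0, -33, 49, 3, -1]
R3 ← R3 − (1/6)·R2: [0, 0, 2, -4/3, 2]
R5 ← R5 + (7/8)·R2: [0, 0, -7/2, 11/4, -1]
R6 ← R6 − (11/8)·R2: [0, 0, -1/2, 1/4, -1]
R4 ← R4 − R3: [0, 0, 0, 1/3, 2]
R5 ← R5 + (7/4)·R3: [0, 0, 0, 5/12, 5/2]
R6 ← R6 + (1/4)·R3: [0, 0, 0, -1/12, -1/2]
R5 ← R5 − (5/4)·R4: [0, 0, 0, 0, 0]
R6 ← R6 + (1/4)·R4: [0, 0, 0, 0, 0]
Echelon form has 4 nonzero rows, so rank(M) = 4.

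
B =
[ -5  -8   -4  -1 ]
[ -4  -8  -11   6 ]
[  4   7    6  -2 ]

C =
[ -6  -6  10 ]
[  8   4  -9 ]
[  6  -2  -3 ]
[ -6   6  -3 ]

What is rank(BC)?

First compute BC:
[[-52,   0,  37],
 [-142,  50,  47],
 [ 80, -20, -35]]
Now row reduce the product.
R2 ← R2 − (71/26)·R1: [0, 50, -1405/26]
R3 ← R3 + (20/13)·R1: [0, -20, 285/13]
R3 ← R3 + (2/5)·R2: [0, 0, 4/13]
3 nonzero rows, so rank(BC) = 3.

3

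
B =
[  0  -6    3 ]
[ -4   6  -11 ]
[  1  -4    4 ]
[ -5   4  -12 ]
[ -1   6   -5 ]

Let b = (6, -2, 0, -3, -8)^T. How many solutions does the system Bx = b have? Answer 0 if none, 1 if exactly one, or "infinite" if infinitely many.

Row reduce the augmented matrix [B | b].
Swap R1 ↔ R2
R3 ← R3 + (1/4)·R1: [0, -5/2, 5/4, -1/2]
R4 ← R4 − (5/4)·R1: [0, -7/2, 7/4, -1/2]
R5 ← R5 − (1/4)·R1: [0, 9/2, -9/4, -15/2]
R3 ← R3 − (5/12)·R2: [0, 0, 0, -3]
R4 ← R4 − (7/12)·R2: [0, 0, 0, -4]
R5 ← R5 + (3/4)·R2: [0, 0, 0, -3]
R4 ← R4 − (4/3)·R3: [0, 0, 0, 0]
R5 ← R5 − R3: [0, 0, 0, 0]
The echelon form has 3 nonzero rows; the last pivot sits in the augmented column, so rank(B) = 2 but rank([B|b]) = 3.
Since the ranks differ, the system is inconsistent.
It has no solutions.

0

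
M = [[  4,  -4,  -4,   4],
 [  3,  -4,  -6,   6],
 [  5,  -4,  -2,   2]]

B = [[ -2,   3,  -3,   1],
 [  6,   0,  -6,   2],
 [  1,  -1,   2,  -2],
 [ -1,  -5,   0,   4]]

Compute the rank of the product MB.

2

First compute MB:
[[-40,  -4,   4,  20],
 [-42, -15,   3,  31],
 [-38,   7,   5,   9]]
Now row reduce the product.
R2 ← R2 − (21/20)·R1: [0, -54/5, -6/5, 10]
R3 ← R3 − (19/20)·R1: [0, 54/5, 6/5, -10]
R3 ← R3 + R2: [0, 0, 0, 0]
2 nonzero rows, so rank(MB) = 2.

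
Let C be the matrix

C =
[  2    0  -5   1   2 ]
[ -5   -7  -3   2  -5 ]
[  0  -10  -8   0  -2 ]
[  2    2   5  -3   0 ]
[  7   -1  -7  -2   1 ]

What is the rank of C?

Row reduce to echelon form.
R2 ← R2 + (5/2)·R1: [0, -7, -31/2, 9/2, 0]
R4 ← R4 − R1: [0, 2, 10, -4, -2]
R5 ← R5 − (7/2)·R1: [0, -1, 21/2, -11/2, -6]
R3 ← R3 − (10/7)·R2: [0, 0, 99/7, -45/7, -2]
R4 ← R4 + (2/7)·R2: [0, 0, 39/7, -19/7, -2]
R5 ← R5 − (1/7)·R2: [0, 0, 89/7, -43/7, -6]
R4 ← R4 − (13/33)·R3: [0, 0, 0, -2/11, -40/33]
R5 ← R5 − (89/99)·R3: [0, 0, 0, -4/11, -416/99]
R5 ← R5 − (2)·R4: [0, 0, 0, 0, -16/9]
Echelon form has 5 nonzero rows, so rank(C) = 5.

5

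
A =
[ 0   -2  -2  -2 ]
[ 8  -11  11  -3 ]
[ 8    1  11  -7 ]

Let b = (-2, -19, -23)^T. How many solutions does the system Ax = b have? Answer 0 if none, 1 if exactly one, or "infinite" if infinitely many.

Row reduce the augmented matrix [A | b].
Swap R1 ↔ R2
R3 ← R3 − R1: [0, 12, 0, -4, -4]
R3 ← R3 + (6)·R2: [0, 0, -12, -16, -16]
The echelon form has 3 nonzero rows, and every pivot lies in the first 4 columns, so rank(A) = rank([A|b]) = 3.
The system is consistent.
rank = 3 < 4 unknowns, so there are infinitely many solutions.

infinite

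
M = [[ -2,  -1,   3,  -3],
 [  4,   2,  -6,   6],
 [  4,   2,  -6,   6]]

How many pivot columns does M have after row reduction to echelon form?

Row reduce to echelon form.
R2 ← R2 + (2)·R1: [0, 0, 0, 0]
R3 ← R3 + (2)·R1: [0, 0, 0, 0]
Echelon form has 1 nonzero row, so rank(M) = 1.
Each nonzero row contributes one pivot column: 1 pivot columns.

1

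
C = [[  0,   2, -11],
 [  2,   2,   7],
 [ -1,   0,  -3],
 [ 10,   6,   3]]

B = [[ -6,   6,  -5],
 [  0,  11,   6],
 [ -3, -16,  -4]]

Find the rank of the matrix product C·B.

3

First compute CB:
[[ 33, 198,  56],
 [-33, -78, -26],
 [ 15,  42,  17],
 [-69,  78, -26]]
Now row reduce the product.
R2 ← R2 + R1: [0, 120, 30]
R3 ← R3 − (5/11)·R1: [0, -48, -93/11]
R4 ← R4 + (23/11)·R1: [0, 492, 1002/11]
R3 ← R3 + (2/5)·R2: [0, 0, 39/11]
R4 ← R4 − (41/10)·R2: [0, 0, -351/11]
R4 ← R4 + (9)·R3: [0, 0, 0]
3 nonzero rows, so rank(CB) = 3.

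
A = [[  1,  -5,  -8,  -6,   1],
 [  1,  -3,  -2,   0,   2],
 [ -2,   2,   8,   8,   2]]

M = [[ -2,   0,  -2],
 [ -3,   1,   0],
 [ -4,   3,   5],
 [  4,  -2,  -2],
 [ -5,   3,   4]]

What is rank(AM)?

2

First compute AM:
[[ 16, -14, -26],
 [  5,  -3,  -4],
 [-12,  16,  36]]
Now row reduce the product.
R2 ← R2 − (5/16)·R1: [0, 11/8, 33/8]
R3 ← R3 + (3/4)·R1: [0, 11/2, 33/2]
R3 ← R3 − (4)·R2: [0, 0, 0]
2 nonzero rows, so rank(AM) = 2.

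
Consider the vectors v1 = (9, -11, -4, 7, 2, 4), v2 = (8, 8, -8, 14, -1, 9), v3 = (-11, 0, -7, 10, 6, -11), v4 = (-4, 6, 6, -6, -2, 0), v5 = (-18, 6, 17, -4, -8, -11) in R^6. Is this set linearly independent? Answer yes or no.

Form the matrix with these vectors as rows and row reduce.
R2 ← R2 − (8/9)·R1: [0, 160/9, -40/9, 70/9, -25/9, 49/9]
R3 ← R3 + (11/9)·R1: [0, -121/9, -107/9, 167/9, 76/9, -55/9]
R4 ← R4 + (4/9)·R1: [0, 10/9, 38/9, -26/9, -10/9, 16/9]
R5 ← R5 + (2)·R1: [0, -16, 9, 10, -4, -3]
R3 ← R3 + (121/160)·R2: [0, 0, -61/4, 391/16, 203/32, -319/160]
R4 ← R4 − (1/16)·R2: [0, 0, 9/2, -27/8, -15/16, 23/16]
R5 ← R5 + (9/10)·R2: [0, 0, 5, 17, -13/2, 19/10]
R4 ← R4 + (18/61)·R3: [0, 0, 0, 234/61, 57/61, 259/305]
R5 ← R5 + (20/61)·R3: [0, 0, 0, 6103/244, -2157/488, 3041/2440]
R5 ← R5 − (6103/936)·R4: [0, 0, 0, 0, -410/39, -502/117]
5 nonzero rows, so the 5 vectors span a space of dimension 5.
Since 5 = 5, the vectors are linearly independent.

yes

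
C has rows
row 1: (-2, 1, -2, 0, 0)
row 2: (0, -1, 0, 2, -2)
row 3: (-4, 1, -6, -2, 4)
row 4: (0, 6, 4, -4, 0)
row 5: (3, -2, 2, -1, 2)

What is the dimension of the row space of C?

3

Row reduce to echelon form.
R3 ← R3 − (2)·R1: [0, -1, -2, -2, 4]
R5 ← R5 + (3/2)·R1: [0, -1/2, -1, -1, 2]
R3 ← R3 − R2: [0, 0, -2, -4, 6]
R4 ← R4 + (6)·R2: [0, 0, 4, 8, -12]
R5 ← R5 − (1/2)·R2: [0, 0, -1, -2, 3]
R4 ← R4 + (2)·R3: [0, 0, 0, 0, 0]
R5 ← R5 − (1/2)·R3: [0, 0, 0, 0, 0]
Echelon form has 3 nonzero rows, so rank(C) = 3.
The row space has dimension equal to the rank: 3.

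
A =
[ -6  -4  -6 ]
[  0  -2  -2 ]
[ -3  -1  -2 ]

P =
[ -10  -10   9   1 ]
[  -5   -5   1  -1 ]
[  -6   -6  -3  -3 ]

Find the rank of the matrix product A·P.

First compute AP:
[[116, 116, -40,  16],
 [ 22,  22,   4,   8],
 [ 47,  47, -22,   4]]
Now row reduce the product.
R2 ← R2 − (11/58)·R1: [0, 0, 336/29, 144/29]
R3 ← R3 − (47/116)·R1: [0, 0, -168/29, -72/29]
R3 ← R3 + (1/2)·R2: [0, 0, 0, 0]
2 nonzero rows, so rank(AP) = 2.

2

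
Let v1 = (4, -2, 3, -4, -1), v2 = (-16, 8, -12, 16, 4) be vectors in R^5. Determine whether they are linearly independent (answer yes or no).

Form the matrix with these vectors as rows and row reduce.
R2 ← R2 + (4)·R1: [0, 0, 0, 0, 0]
1 nonzero row, so the 2 vectors span a space of dimension 1.
Since 1 < 2, the vectors are linearly dependent.

no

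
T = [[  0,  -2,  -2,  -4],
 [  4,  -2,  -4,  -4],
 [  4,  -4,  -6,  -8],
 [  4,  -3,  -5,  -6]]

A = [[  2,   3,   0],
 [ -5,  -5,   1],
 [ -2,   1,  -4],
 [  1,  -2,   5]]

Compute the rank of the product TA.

2

First compute TA:
[[ 10,  16, -14],
 [ 22,  26,  -6],
 [ 32,  42, -20],
 [ 27,  34, -13]]
Now row reduce the product.
R2 ← R2 − (11/5)·R1: [0, -46/5, 124/5]
R3 ← R3 − (16/5)·R1: [0, -46/5, 124/5]
R4 ← R4 − (27/10)·R1: [0, -46/5, 124/5]
R3 ← R3 − R2: [0, 0, 0]
R4 ← R4 − R2: [0, 0, 0]
2 nonzero rows, so rank(TA) = 2.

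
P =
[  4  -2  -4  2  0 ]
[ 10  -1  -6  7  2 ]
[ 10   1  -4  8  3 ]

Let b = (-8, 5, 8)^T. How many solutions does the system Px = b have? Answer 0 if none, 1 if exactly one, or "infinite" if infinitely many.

Row reduce the augmented matrix [P | b].
R2 ← R2 − (5/2)·R1: [0, 4, 4, 2, 2, 25]
R3 ← R3 − (5/2)·R1: [0, 6, 6, 3, 3, 28]
R3 ← R3 − (3/2)·R2: [0, 0, 0, 0, 0, -19/2]
The echelon form has 3 nonzero rows; the last pivot sits in the augmented column, so rank(P) = 2 but rank([P|b]) = 3.
Since the ranks differ, the system is inconsistent.
It has no solutions.

0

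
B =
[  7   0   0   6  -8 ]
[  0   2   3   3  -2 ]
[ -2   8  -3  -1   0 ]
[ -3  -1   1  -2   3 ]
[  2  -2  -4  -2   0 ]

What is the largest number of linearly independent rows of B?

4

Row reduce to echelon form.
R3 ← R3 + (2/7)·R1: [0, 8, -3, 5/7, -16/7]
R4 ← R4 + (3/7)·R1: [0, -1, 1, 4/7, -3/7]
R5 ← R5 − (2/7)·R1: [0, -2, -4, -26/7, 16/7]
R3 ← R3 − (4)·R2: [0, 0, -15, -79/7, 40/7]
R4 ← R4 + (1/2)·R2: [0, 0, 5/2, 29/14, -10/7]
R5 ← R5 + R2: [0, 0, -1, -5/7, 2/7]
R4 ← R4 + (1/6)·R3: [0, 0, 0, 4/21, -10/21]
R5 ← R5 − (1/15)·R3: [0, 0, 0, 4/105, -2/21]
R5 ← R5 − (1/5)·R4: [0, 0, 0, 0, 0]
Echelon form has 4 nonzero rows, so rank(B) = 4.
The rank gives the maximum number of linearly independent rows: 4.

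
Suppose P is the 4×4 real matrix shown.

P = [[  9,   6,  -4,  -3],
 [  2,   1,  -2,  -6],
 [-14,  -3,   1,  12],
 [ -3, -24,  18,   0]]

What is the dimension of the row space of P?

4

Row reduce to echelon form.
R2 ← R2 − (2/9)·R1: [0, -1/3, -10/9, -16/3]
R3 ← R3 + (14/9)·R1: [0, 19/3, -47/9, 22/3]
R4 ← R4 + (1/3)·R1: [0, -22, 50/3, -1]
R3 ← R3 + (19)·R2: [0, 0, -79/3, -94]
R4 ← R4 − (66)·R2: [0, 0, 90, 351]
R4 ← R4 + (270/79)·R3: [0, 0, 0, 2349/79]
Echelon form has 4 nonzero rows, so rank(P) = 4.
The row space has dimension equal to the rank: 4.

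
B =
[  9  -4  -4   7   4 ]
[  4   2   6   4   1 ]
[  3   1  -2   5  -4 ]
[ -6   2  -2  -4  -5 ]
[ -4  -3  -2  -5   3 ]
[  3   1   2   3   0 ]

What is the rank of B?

Row reduce to echelon form.
R2 ← R2 − (4/9)·R1: [0, 34/9, 70/9, 8/9, -7/9]
R3 ← R3 − (1/3)·R1: [0, 7/3, -2/3, 8/3, -16/3]
R4 ← R4 + (2/3)·R1: [0, -2/3, -14/3, 2/3, -7/3]
R5 ← R5 + (4/9)·R1: [0, -43/9, -34/9, -17/9, 43/9]
R6 ← R6 − (1/3)·R1: [0, 7/3, 10/3, 2/3, -4/3]
R3 ← R3 − (21/34)·R2: [0, 0, -93/17, 36/17, -165/34]
R4 ← R4 + (3/17)·R2: [0, 0, -56/17, 14/17, -42/17]
R5 ← R5 + (43/34)·R2: [0, 0, 103/17, -13/17, 129/34]
R6 ← R6 − (21/34)·R2: [0, 0, -25/17, 2/17, -29/34]
R4 ← R4 − (56/93)·R3: [0, 0, 0, -14/31, 14/31]
R5 ← R5 + (103/93)·R3: [0, 0, 0, 49/31, -49/31]
R6 ← R6 − (25/93)·R3: [0, 0, 0, -14/31, 14/31]
R5 ← R5 + (7/2)·R4: [0, 0, 0, 0, 0]
R6 ← R6 − R4: [0, 0, 0, 0, 0]
Echelon form has 4 nonzero rows, so rank(B) = 4.

4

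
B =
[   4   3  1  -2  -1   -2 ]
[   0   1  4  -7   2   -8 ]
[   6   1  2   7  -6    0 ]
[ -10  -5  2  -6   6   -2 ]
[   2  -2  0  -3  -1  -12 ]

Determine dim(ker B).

1

Row reduce to echelon form.
R3 ← R3 − (3/2)·R1: [0, -7/2, 1/2, 10, -9/2, 3]
R4 ← R4 + (5/2)·R1: [0, 5/2, 9/2, -11, 7/2, -7]
R5 ← R5 − (1/2)·R1: [0, -7/2, -1/2, -2, -1/2, -11]
R3 ← R3 + (7/2)·R2: [0, 0, 29/2, -29/2, 5/2, -25]
R4 ← R4 − (5/2)·R2: [0, 0, -11/2, 13/2, -3/2, 13]
R5 ← R5 + (7/2)·R2: [0, 0, 27/2, -53/2, 13/2, -39]
R4 ← R4 + (11/29)·R3: [0, 0, 0, 1, -16/29, 102/29]
R5 ← R5 − (27/29)·R3: [0, 0, 0, -13, 121/29, -456/29]
R5 ← R5 + (13)·R4: [0, 0, 0, 0, -3, 30]
5 nonzero rows, so rank(B) = 5.
B has 6 columns; by rank–nullity, nullity = 6 − 5 = 1.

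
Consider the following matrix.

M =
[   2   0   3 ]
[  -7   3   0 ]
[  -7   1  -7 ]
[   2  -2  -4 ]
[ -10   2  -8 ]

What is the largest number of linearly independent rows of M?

Row reduce to echelon form.
R2 ← R2 + (7/2)·R1: [0, 3, 21/2]
R3 ← R3 + (7/2)·R1: [0, 1, 7/2]
R4 ← R4 − R1: [0, -2, -7]
R5 ← R5 + (5)·R1: [0, 2, 7]
R3 ← R3 − (1/3)·R2: [0, 0, 0]
R4 ← R4 + (2/3)·R2: [0, 0, 0]
R5 ← R5 − (2/3)·R2: [0, 0, 0]
Echelon form has 2 nonzero rows, so rank(M) = 2.
The rank gives the maximum number of linearly independent rows: 2.

2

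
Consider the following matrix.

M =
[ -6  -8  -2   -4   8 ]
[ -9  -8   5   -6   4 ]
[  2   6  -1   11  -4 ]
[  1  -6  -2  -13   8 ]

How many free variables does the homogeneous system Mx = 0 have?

1

Row reduce to echelon form.
R2 ← R2 − (3/2)·R1: [0, 4, 8, 0, -8]
R3 ← R3 + (1/3)·R1: [0, 10/3, -5/3, 29/3, -4/3]
R4 ← R4 + (1/6)·R1: [0, -22/3, -7/3, -41/3, 28/3]
R3 ← R3 − (5/6)·R2: [0, 0, -25/3, 29/3, 16/3]
R4 ← R4 + (11/6)·R2: [0, 0, 37/3, -41/3, -16/3]
R4 ← R4 + (37/25)·R3: [0, 0, 0, 16/25, 64/25]
4 nonzero rows, so rank(M) = 4.
M has 5 columns; by rank–nullity, nullity = 5 − 4 = 1.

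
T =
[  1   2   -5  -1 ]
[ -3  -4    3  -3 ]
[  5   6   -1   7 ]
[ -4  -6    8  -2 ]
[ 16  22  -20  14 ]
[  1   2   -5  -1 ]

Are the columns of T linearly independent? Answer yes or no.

no

Row reduce T to echelon form.
R2 ← R2 + (3)·R1: [0, 2, -12, -6]
R3 ← R3 − (5)·R1: [0, -4, 24, 12]
R4 ← R4 + (4)·R1: [0, 2, -12, -6]
R5 ← R5 − (16)·R1: [0, -10, 60, 30]
R6 ← R6 − R1: [0, 0, 0, 0]
R3 ← R3 + (2)·R2: [0, 0, 0, 0]
R4 ← R4 − R2: [0, 0, 0, 0]
R5 ← R5 + (5)·R2: [0, 0, 0, 0]
2 pivots among 4 columns.
Only 2 < 4 pivot columns, so the columns are linearly dependent.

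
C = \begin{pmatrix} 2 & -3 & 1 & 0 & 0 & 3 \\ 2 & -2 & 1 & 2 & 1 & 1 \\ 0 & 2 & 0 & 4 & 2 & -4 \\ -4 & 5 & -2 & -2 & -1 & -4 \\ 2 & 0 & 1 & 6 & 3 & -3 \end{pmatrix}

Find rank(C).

2

Row reduce to echelon form.
R2 ← R2 − R1: [0, 1, 0, 2, 1, -2]
R4 ← R4 + (2)·R1: [0, -1, 0, -2, -1, 2]
R5 ← R5 − R1: [0, 3, 0, 6, 3, -6]
R3 ← R3 − (2)·R2: [0, 0, 0, 0, 0, 0]
R4 ← R4 + R2: [0, 0, 0, 0, 0, 0]
R5 ← R5 − (3)·R2: [0, 0, 0, 0, 0, 0]
Echelon form has 2 nonzero rows, so rank(C) = 2.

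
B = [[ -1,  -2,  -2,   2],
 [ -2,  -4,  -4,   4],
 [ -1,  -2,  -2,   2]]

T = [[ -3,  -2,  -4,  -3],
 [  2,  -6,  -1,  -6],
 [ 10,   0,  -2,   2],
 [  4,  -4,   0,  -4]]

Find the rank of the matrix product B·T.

First compute BT:
[[-13,   6,  10,   3],
 [-26,  12,  20,   6],
 [-13,   6,  10,   3]]
Now row reduce the product.
R2 ← R2 − (2)·R1: [0, 0, 0, 0]
R3 ← R3 − R1: [0, 0, 0, 0]
1 nonzero row, so rank(BT) = 1.

1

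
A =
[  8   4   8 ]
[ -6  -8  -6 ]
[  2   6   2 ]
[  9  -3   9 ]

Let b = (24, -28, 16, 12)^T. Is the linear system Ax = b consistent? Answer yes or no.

Row reduce the augmented matrix [A | b].
R2 ← R2 + (3/4)·R1: [0, -5, 0, -10]
R3 ← R3 − (1/4)·R1: [0, 5, 0, 10]
R4 ← R4 − (9/8)·R1: [0, -15/2, 0, -15]
R3 ← R3 + R2: [0, 0, 0, 0]
R4 ← R4 − (3/2)·R2: [0, 0, 0, 0]
The echelon form has 2 nonzero rows, and every pivot lies in the first 3 columns, so rank(A) = rank([A|b]) = 2.
The system is consistent.

yes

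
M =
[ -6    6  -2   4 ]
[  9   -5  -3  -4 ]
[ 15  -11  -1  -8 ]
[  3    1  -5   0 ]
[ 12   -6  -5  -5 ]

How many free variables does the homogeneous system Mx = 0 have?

2

Row reduce to echelon form.
R2 ← R2 + (3/2)·R1: [0, 4, -6, 2]
R3 ← R3 + (5/2)·R1: [0, 4, -6, 2]
R4 ← R4 + (1/2)·R1: [0, 4, -6, 2]
R5 ← R5 + (2)·R1: [0, 6, -9, 3]
R3 ← R3 − R2: [0, 0, 0, 0]
R4 ← R4 − R2: [0, 0, 0, 0]
R5 ← R5 − (3/2)·R2: [0, 0, 0, 0]
2 nonzero rows, so rank(M) = 2.
M has 4 columns; by rank–nullity, nullity = 4 − 2 = 2.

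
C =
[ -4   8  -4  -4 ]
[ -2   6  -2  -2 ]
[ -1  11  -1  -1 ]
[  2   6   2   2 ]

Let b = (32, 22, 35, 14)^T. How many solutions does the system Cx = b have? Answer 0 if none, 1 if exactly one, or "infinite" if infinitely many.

infinite

Row reduce the augmented matrix [C | b].
R2 ← R2 − (1/2)·R1: [0, 2, 0, 0, 6]
R3 ← R3 − (1/4)·R1: [0, 9, 0, 0, 27]
R4 ← R4 + (1/2)·R1: [0, 10, 0, 0, 30]
R3 ← R3 − (9/2)·R2: [0, 0, 0, 0, 0]
R4 ← R4 − (5)·R2: [0, 0, 0, 0, 0]
The echelon form has 2 nonzero rows, and every pivot lies in the first 4 columns, so rank(C) = rank([C|b]) = 2.
The system is consistent.
rank = 2 < 4 unknowns, so there are infinitely many solutions.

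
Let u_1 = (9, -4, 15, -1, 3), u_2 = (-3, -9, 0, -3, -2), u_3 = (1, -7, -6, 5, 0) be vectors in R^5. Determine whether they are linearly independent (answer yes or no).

Form the matrix with these vectors as rows and row reduce.
R2 ← R2 + (1/3)·R1: [0, -31/3, 5, -10/3, -1]
R3 ← R3 − (1/9)·R1: [0, -59/9, -23/3, 46/9, -1/3]
R3 ← R3 − (59/93)·R2: [0, 0, -336/31, 224/31, 28/93]
3 nonzero rows, so the 3 vectors span a space of dimension 3.
Since 3 = 3, the vectors are linearly independent.

yes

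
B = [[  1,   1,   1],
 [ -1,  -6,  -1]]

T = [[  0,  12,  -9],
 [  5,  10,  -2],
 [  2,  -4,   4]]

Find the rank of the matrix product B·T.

2

First compute BT:
[[  7,  18,  -7],
 [-32, -68,  17]]
Now row reduce the product.
R2 ← R2 + (32/7)·R1: [0, 100/7, -15]
2 nonzero rows, so rank(BT) = 2.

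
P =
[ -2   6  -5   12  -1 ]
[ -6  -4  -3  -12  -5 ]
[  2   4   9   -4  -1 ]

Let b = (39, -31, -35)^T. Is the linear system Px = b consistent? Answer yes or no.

Row reduce the augmented matrix [P | b].
R2 ← R2 − (3)·R1: [0, -22, 12, -48, -2, -148]
R3 ← R3 + R1: [0, 10, 4, 8, -2, 4]
R3 ← R3 + (5/11)·R2: [0, 0, 104/11, -152/11, -32/11, -696/11]
The echelon form has 3 nonzero rows, and every pivot lies in the first 5 columns, so rank(P) = rank([P|b]) = 3.
The system is consistent.

yes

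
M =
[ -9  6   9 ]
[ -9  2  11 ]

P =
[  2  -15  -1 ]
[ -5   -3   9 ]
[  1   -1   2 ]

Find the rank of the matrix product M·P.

First compute MP:
[[-39, 108,  81],
 [-17, 118,  49]]
Now row reduce the product.
R2 ← R2 − (17/39)·R1: [0, 922/13, 178/13]
2 nonzero rows, so rank(MP) = 2.

2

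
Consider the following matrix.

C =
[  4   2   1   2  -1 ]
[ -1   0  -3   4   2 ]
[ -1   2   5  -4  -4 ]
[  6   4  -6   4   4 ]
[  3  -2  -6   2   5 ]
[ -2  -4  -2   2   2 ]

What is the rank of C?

Row reduce to echelon form.
R2 ← R2 + (1/4)·R1: [0, 1/2, -11/4, 9/2, 7/4]
R3 ← R3 + (1/4)·R1: [0, 5/2, 21/4, -7/2, -17/4]
R4 ← R4 − (3/2)·R1: [0, 1, -15/2, 1, 11/2]
R5 ← R5 − (3/4)·R1: [0, -7/2, -27/4, 1/2, 23/4]
R6 ← R6 + (1/2)·R1: [0, -3, -3/2, 3, 3/2]
R3 ← R3 − (5)·R2: [0, 0, 19, -26, -13]
R4 ← R4 − (2)·R2: [0, 0, -2, -8, 2]
R5 ← R5 + (7)·R2: [0, 0, -26, 32, 18]
R6 ← R6 + (6)·R2: [0, 0, -18, 30, 12]
R4 ← R4 + (2/19)·R3: [0, 0, 0, -204/19, 12/19]
R5 ← R5 + (26/19)·R3: [0, 0, 0, -68/19, 4/19]
R6 ← R6 + (18/19)·R3: [0, 0, 0, 102/19, -6/19]
R5 ← R5 − (1/3)·R4: [0, 0, 0, 0, 0]
R6 ← R6 + (1/2)·R4: [0, 0, 0, 0, 0]
Echelon form has 4 nonzero rows, so rank(C) = 4.

4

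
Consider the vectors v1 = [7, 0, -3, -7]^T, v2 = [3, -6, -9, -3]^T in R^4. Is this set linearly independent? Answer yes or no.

yes

Form the matrix with these vectors as rows and row reduce.
R2 ← R2 − (3/7)·R1: [0, -6, -54/7, 0]
2 nonzero rows, so the 2 vectors span a space of dimension 2.
Since 2 = 2, the vectors are linearly independent.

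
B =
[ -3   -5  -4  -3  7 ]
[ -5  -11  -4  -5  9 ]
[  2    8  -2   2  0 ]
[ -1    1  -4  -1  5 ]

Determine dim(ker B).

Row reduce to echelon form.
R2 ← R2 − (5/3)·R1: [0, -8/3, 8/3, 0, -8/3]
R3 ← R3 + (2/3)·R1: [0, 14/3, -14/3, 0, 14/3]
R4 ← R4 − (1/3)·R1: [0, 8/3, -8/3, 0, 8/3]
R3 ← R3 + (7/4)·R2: [0, 0, 0, 0, 0]
R4 ← R4 + R2: [0, 0, 0, 0, 0]
2 nonzero rows, so rank(B) = 2.
B has 5 columns; by rank–nullity, nullity = 5 − 2 = 3.

3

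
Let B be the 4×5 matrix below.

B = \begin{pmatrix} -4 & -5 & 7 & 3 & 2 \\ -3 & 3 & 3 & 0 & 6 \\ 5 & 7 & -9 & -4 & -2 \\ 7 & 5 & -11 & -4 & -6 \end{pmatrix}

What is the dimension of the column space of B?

Row reduce to echelon form.
R2 ← R2 − (3/4)·R1: [0, 27/4, -9/4, -9/4, 9/2]
R3 ← R3 + (5/4)·R1: [0, 3/4, -1/4, -1/4, 1/2]
R4 ← R4 + (7/4)·R1: [0, -15/4, 5/4, 5/4, -5/2]
R3 ← R3 − (1/9)·R2: [0, 0, 0, 0, 0]
R4 ← R4 + (5/9)·R2: [0, 0, 0, 0, 0]
Echelon form has 2 nonzero rows, so rank(B) = 2.
The column space has dimension equal to the rank: 2.

2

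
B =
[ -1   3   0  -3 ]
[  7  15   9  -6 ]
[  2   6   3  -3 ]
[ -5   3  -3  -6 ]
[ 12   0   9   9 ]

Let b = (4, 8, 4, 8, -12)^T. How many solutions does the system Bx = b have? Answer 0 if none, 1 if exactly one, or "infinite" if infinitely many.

Row reduce the augmented matrix [B | b].
R2 ← R2 + (7)·R1: [0, 36, 9, -27, 36]
R3 ← R3 + (2)·R1: [0, 12, 3, -9, 12]
R4 ← R4 − (5)·R1: [0, -12, -3, 9, -12]
R5 ← R5 + (12)·R1: [0, 36, 9, -27, 36]
R3 ← R3 − (1/3)·R2: [0, 0, 0, 0, 0]
R4 ← R4 + (1/3)·R2: [0, 0, 0, 0, 0]
R5 ← R5 − R2: [0, 0, 0, 0, 0]
The echelon form has 2 nonzero rows, and every pivot lies in the first 4 columns, so rank(B) = rank([B|b]) = 2.
The system is consistent.
rank = 2 < 4 unknowns, so there are infinitely many solutions.

infinite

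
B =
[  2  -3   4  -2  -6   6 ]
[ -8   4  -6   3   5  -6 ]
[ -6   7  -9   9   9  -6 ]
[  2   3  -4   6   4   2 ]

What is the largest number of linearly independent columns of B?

4

Row reduce to echelon form.
R2 ← R2 + (4)·R1: [0, -8, 10, -5, -19, 18]
R3 ← R3 + (3)·R1: [0, -2, 3, 3, -9, 12]
R4 ← R4 − R1: [0, 6, -8, 8, 10, -4]
R3 ← R3 − (1/4)·R2: [0, 0, 1/2, 17/4, -17/4, 15/2]
R4 ← R4 + (3/4)·R2: [0, 0, -1/2, 17/4, -17/4, 19/2]
R4 ← R4 + R3: [0, 0, 0, 17/2, -17/2, 17]
Echelon form has 4 nonzero rows, so rank(B) = 4.
The rank gives the maximum number of linearly independent columns: 4.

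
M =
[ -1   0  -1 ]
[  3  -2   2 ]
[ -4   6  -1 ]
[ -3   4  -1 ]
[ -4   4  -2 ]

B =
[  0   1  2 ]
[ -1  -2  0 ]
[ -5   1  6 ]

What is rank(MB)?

First compute MB:
[[  5,  -2,  -8],
 [ -8,   9,  18],
 [ -1, -17, -14],
 [  1, -12, -12],
 [  6, -14, -20]]
Now row reduce the product.
R2 ← R2 + (8/5)·R1: [0, 29/5, 26/5]
R3 ← R3 + (1/5)·R1: [0, -87/5, -78/5]
R4 ← R4 − (1/5)·R1: [0, -58/5, -52/5]
R5 ← R5 − (6/5)·R1: [0, -58/5, -52/5]
R3 ← R3 + (3)·R2: [0, 0, 0]
R4 ← R4 + (2)·R2: [0, 0, 0]
R5 ← R5 + (2)·R2: [0, 0, 0]
2 nonzero rows, so rank(MB) = 2.

2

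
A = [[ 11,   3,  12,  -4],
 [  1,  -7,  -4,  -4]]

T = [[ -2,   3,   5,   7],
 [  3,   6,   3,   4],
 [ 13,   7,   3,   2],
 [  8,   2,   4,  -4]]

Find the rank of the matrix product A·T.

First compute AT:
[[111, 127,  84, 129],
 [-107, -75, -44, -13]]
Now row reduce the product.
R2 ← R2 + (107/111)·R1: [0, 5264/111, 1368/37, 4120/37]
2 nonzero rows, so rank(AT) = 2.

2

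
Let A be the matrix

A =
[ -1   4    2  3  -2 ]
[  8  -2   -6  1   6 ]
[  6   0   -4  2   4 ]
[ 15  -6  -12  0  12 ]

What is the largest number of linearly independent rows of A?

Row reduce to echelon form.
R2 ← R2 + (8)·R1: [0, 30, 10, 25, -10]
R3 ← R3 + (6)·R1: [0, 24, 8, 20, -8]
R4 ← R4 + (15)·R1: [0, 54, 18, 45, -18]
R3 ← R3 − (4/5)·R2: [0, 0, 0, 0, 0]
R4 ← R4 − (9/5)·R2: [0, 0, 0, 0, 0]
Echelon form has 2 nonzero rows, so rank(A) = 2.
The rank gives the maximum number of linearly independent rows: 2.

2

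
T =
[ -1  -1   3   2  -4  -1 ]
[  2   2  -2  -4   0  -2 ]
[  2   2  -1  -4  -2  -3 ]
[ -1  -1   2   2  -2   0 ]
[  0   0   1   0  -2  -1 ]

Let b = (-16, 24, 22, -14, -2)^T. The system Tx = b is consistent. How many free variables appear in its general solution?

4

Row reduce the augmented matrix [T | b].
R2 ← R2 + (2)·R1: [0, 0, 4, 0, -8, -4, -8]
R3 ← R3 + (2)·R1: [0, 0, 5, 0, -10, -5, -10]
R4 ← R4 − R1: [0, 0, -1, 0, 2, 1, 2]
R3 ← R3 − (5/4)·R2: [0, 0, 0, 0, 0, 0, 0]
R4 ← R4 + (1/4)·R2: [0, 0, 0, 0, 0, 0, 0]
R5 ← R5 − (1/4)·R2: [0, 0, 0, 0, 0, 0, 0]
The echelon form has 2 nonzero rows, and every pivot lies in the first 6 columns, so rank(T) = rank([T|b]) = 2.
The system is consistent.
Free variables = (unknowns) − (rank) = 6 − 2 = 4.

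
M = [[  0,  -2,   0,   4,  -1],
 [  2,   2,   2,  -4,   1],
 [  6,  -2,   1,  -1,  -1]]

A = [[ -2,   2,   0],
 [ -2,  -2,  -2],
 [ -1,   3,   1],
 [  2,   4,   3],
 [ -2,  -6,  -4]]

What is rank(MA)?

2

First compute MA:
[[ 14,  26,  20],
 [-20, -16, -18],
 [ -9,  21,   6]]
Now row reduce the product.
R2 ← R2 + (10/7)·R1: [0, 148/7, 74/7]
R3 ← R3 + (9/14)·R1: [0, 264/7, 132/7]
R3 ← R3 − (66/37)·R2: [0, 0, 0]
2 nonzero rows, so rank(MA) = 2.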